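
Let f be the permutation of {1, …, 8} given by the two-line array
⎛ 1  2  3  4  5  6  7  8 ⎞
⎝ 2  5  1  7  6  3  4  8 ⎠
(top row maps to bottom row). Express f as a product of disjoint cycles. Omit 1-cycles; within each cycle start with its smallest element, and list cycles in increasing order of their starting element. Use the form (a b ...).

From 1: 1 → 2 → 5 → 6 → 3 → 1, closing the cycle (1 2 5 6 3).
Continuing from each remaining unvisited element yields (1 2 5 6 3)(4 7).

(1 2 5 6 3)(4 7)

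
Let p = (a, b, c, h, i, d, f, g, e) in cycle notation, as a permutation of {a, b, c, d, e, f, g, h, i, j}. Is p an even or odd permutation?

The cycle lengths are 9, 1.
A cycle is odd iff its length is even; p has 0 even-length cycles, so sgn(p) = (−1)^0 and p is even.

even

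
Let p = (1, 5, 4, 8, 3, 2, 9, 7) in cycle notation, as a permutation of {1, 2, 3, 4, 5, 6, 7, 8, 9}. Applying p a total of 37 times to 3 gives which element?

3 lies in the 8-cycle (1, 5, 4, 8, 3, 2, 9, 7).
Since the cycle has length 8, p^37 acts on it the same as p^5 (37 mod 8 = 5).
Advancing 5 steps from 3: 3 → 2 → 9 → 7 → 1 → 5.

5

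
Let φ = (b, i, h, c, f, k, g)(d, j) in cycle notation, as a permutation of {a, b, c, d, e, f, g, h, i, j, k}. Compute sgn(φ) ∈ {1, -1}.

The cycle lengths are 7, 2, 1, 1.
A cycle of length ℓ contributes ℓ−1 transpositions, so φ is a product of 6 + 1 = 7 transpositions — odd.

-1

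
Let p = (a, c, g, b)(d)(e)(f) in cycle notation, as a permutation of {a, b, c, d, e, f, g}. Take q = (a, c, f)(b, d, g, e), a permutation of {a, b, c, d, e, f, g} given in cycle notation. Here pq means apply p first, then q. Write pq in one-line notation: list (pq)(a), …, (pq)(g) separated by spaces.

f c e g b a d

(pq)(x) = q(p(x)). Computing each image: q(p(a)) = q(c) = f, q(p(b)) = q(a) = c, q(p(c)) = q(g) = e, q(p(d)) = q(d) = g, q(p(e)) = q(e) = b, q(p(f)) = q(f) = a, q(p(g)) = q(b) = d.
Hence pq = [f c e g b a d].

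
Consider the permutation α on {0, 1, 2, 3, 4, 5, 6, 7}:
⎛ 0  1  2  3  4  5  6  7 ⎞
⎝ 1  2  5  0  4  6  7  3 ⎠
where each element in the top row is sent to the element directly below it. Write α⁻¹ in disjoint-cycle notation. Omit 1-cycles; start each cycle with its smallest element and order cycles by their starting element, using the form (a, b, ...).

(0, 3, 7, 6, 5, 2, 1)

First write α in disjoint cycles: (0, 1, 2, 5, 6, 7, 3).
The inverse reverses every cycle; in canonical form, α⁻¹ = (0, 3, 7, 6, 5, 2, 1).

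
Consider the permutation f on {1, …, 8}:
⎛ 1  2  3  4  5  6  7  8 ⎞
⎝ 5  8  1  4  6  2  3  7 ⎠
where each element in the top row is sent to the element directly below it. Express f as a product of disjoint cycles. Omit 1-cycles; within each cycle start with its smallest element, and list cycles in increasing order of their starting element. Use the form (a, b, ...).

From 1: 1 → 5 → 6 → 2 → 8 → 7 → 3 → 1, closing the cycle (1, 5, 6, 2, 8, 7, 3).
Continuing from each remaining unvisited element yields (1, 5, 6, 2, 8, 7, 3).

(1, 5, 6, 2, 8, 7, 3)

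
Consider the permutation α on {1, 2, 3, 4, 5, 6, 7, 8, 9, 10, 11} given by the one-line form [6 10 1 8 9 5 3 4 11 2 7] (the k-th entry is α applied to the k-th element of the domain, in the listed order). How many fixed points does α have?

0

No element satisfies α(x) = x, so there are 0 fixed points.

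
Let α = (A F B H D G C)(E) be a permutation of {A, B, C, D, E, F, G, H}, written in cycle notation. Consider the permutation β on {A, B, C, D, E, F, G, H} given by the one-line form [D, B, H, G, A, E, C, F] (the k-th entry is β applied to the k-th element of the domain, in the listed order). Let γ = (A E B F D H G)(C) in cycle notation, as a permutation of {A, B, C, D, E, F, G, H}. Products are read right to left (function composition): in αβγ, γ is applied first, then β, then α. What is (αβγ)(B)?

E

(αβγ)(B) = α(β(γ(B))). γ(B) = F, then β(F) = E, then α(E) = E, so the result is E.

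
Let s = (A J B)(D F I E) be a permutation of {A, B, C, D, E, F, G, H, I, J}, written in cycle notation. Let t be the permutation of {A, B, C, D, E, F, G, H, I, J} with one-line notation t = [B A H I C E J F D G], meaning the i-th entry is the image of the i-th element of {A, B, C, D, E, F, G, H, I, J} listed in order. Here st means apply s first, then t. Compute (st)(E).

(st)(E) = t(s(E)). s(E) = D, then t(D) = I. So (st)(E) = I.

I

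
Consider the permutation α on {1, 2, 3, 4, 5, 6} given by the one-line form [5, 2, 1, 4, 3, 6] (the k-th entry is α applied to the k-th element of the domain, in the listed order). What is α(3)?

1

3 is element number 3 of the domain, and entry number 3 of the one-line form is 1, so α(3) = 1.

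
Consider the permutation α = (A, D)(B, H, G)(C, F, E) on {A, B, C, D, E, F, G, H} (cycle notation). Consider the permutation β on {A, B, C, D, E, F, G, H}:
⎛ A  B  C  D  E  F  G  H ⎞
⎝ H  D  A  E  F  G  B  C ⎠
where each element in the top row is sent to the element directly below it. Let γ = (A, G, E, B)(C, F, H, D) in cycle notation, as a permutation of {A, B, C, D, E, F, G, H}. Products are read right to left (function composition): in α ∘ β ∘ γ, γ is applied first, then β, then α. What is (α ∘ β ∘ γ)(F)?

Chase F: γ(F) = H; β(H) = C; α(C) = F. Hence (α ∘ β ∘ γ)(F) = F.

F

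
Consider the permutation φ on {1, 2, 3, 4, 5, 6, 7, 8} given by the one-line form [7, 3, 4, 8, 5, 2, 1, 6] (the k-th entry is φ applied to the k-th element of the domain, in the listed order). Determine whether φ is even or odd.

In disjoint-cycle form the cycle lengths are 5, 2, 1.
A cycle is odd iff its length is even; φ has 1 even-length cycle, so sgn(φ) = (−1)^1 and φ is odd.

odd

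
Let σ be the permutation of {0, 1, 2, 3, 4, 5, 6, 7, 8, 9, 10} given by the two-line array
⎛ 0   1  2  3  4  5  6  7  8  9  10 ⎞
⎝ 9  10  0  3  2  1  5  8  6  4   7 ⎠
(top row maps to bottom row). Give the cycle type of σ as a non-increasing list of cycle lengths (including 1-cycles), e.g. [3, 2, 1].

[6, 4, 1]

The disjoint cycles are (0, 9, 4, 2)(1, 10, 7, 8, 6, 5)(3), with lengths 6, 4, 1 in non-increasing order.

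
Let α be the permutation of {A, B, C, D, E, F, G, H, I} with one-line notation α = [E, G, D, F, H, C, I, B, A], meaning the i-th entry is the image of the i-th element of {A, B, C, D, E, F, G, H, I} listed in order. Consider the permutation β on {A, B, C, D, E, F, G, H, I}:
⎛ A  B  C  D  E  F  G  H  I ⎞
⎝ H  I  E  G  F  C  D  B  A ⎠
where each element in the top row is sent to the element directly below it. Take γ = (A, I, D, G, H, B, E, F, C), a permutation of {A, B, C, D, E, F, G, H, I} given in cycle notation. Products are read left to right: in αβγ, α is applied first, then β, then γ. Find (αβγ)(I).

B

Apply the permutations in order: α(I) = A, then β(A) = H, then γ(H) = B. So (αβγ)(I) = B.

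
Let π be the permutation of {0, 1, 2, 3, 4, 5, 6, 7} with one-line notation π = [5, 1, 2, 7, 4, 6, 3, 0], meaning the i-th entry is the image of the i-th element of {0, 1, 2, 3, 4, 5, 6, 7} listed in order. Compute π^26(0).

5

Tracing 0 → 5 → … returns to 0 after 5 steps, so 0 lies in a 5-cycle (0, 5, 6, 3, 7).
Powers repeat with period 5 on this cycle, and 26 mod 5 = 1, so π^26(0) = π^1(0).
Advancing 1 step from 0: 0 → 5.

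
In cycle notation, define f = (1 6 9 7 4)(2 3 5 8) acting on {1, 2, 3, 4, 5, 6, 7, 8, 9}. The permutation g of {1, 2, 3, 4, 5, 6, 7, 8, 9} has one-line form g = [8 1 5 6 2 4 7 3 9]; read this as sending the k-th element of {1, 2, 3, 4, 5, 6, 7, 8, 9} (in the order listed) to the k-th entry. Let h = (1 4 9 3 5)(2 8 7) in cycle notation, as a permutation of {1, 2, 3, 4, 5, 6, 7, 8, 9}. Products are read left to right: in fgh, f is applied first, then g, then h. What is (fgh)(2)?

Apply the permutations in order: f(2) = 3, then g(3) = 5, then h(5) = 1. So (fgh)(2) = 1.

1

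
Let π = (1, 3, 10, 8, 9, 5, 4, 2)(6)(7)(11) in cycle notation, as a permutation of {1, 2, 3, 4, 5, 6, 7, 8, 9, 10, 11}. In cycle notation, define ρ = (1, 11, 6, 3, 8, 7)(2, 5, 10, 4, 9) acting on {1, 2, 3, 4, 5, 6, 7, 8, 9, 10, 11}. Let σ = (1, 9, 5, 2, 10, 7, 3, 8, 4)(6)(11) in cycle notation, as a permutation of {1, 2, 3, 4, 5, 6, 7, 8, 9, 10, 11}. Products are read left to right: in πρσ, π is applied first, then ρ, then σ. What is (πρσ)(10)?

3

(πρσ)(10) = σ(ρ(π(10))). π(10) = 8, then ρ(8) = 7, then σ(7) = 3, so the result is 3.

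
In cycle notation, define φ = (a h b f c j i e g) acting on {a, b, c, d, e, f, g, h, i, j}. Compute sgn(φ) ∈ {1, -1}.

The cycle lengths are 9, 1.
A cycle is odd iff its length is even; φ has 0 even-length cycles, so sgn(φ) = (−1)^0 and φ is even.

1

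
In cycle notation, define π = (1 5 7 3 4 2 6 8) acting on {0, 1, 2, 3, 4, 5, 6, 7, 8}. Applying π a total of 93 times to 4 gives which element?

5

4 lies in the 8-cycle (1 5 7 3 4 2 6 8).
Powers repeat with period 8 on this cycle, and 93 mod 8 = 5, so π^93(4) = π^5(4).
Advancing 5 steps from 4: 4 → 2 → 6 → 8 → 1 → 5.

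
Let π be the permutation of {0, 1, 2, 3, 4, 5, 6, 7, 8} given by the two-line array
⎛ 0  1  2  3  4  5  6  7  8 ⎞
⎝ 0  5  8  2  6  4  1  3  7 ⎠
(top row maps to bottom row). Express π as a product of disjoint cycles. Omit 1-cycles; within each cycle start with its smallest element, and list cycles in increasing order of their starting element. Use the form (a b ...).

(1 5 4 6)(2 8 7 3)

Iterating π from 1 gives 1 → 5 → 4 → 6 → 1; that is the 4-cycle (1 5 4 6).
Repeating from the next unused element and collecting all non-trivial cycles gives (1 5 4 6)(2 8 7 3).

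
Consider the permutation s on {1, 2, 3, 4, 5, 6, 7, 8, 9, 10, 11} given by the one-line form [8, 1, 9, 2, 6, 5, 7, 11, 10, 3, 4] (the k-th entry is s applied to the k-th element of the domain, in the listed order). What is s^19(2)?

Tracing 2 → 1 → … returns to 2 after 5 steps, so 2 lies in a 5-cycle (1, 8, 11, 4, 2).
Since the cycle has length 5, s^19 acts on it the same as s^4 (19 mod 5 = 4).
Stepping 4 places around the cycle: 2 → 1 → 8 → 11 → 4.

4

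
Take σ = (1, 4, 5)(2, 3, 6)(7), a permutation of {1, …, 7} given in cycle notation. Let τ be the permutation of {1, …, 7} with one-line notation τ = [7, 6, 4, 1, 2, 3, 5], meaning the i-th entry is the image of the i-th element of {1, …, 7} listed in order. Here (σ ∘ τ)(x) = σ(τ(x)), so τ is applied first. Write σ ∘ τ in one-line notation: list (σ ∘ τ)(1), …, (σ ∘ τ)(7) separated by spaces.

7 2 5 4 3 6 1

(σ ∘ τ)(x) = σ(τ(x)). Computing each image: σ(τ(1)) = σ(7) = 7, σ(τ(2)) = σ(6) = 2, σ(τ(3)) = σ(4) = 5, σ(τ(4)) = σ(1) = 4, σ(τ(5)) = σ(2) = 3, σ(τ(6)) = σ(3) = 6, σ(τ(7)) = σ(5) = 1.
Hence σ ∘ τ = [7 2 5 4 3 6 1].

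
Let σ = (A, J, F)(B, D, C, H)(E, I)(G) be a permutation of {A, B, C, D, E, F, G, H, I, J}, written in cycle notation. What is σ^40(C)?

C lies in the 4-cycle (B, D, C, H).
Powers repeat with period 4 on this cycle, and 40 mod 4 = 0, so σ^40(C) = σ^0(C).
So σ^40(C) = C.

C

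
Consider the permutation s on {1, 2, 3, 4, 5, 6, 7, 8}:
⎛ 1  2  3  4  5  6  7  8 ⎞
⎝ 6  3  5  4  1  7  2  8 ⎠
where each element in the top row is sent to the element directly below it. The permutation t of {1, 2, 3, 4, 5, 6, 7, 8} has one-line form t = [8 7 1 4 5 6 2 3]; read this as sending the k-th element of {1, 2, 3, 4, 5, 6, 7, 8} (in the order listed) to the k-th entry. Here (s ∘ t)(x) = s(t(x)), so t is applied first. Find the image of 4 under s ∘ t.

First apply t: t(4) = 4, then s(4) = 4. Thus (s ∘ t)(4) = 4.

4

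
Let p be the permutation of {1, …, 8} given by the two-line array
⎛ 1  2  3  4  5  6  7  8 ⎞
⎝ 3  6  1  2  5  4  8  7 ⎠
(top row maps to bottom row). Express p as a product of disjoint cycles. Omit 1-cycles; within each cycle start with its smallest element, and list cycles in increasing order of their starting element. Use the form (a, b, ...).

(1, 3)(2, 6, 4)(7, 8)

Start at 1 and follow images: 1 → 3 → 1, giving the cycle (1, 3).
Continuing from each remaining unvisited element yields (1, 3)(2, 6, 4)(7, 8).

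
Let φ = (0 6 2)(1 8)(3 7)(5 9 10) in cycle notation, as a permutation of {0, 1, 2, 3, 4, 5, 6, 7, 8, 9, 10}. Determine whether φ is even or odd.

even

The cycle lengths are 3, 3, 2, 2, 1.
A cycle of length ℓ contributes ℓ−1 transpositions, so φ is a product of 2 + 2 + 1 + 1 = 6 transpositions — even.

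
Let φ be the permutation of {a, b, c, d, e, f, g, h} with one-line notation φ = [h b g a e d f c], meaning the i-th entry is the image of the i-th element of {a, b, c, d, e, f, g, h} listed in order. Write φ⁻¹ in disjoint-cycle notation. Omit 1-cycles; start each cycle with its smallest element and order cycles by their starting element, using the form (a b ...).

First write φ in disjoint cycles: (a h c g f d).
The inverse reverses every cycle; in canonical form, φ⁻¹ = (a d f g c h).

(a d f g c h)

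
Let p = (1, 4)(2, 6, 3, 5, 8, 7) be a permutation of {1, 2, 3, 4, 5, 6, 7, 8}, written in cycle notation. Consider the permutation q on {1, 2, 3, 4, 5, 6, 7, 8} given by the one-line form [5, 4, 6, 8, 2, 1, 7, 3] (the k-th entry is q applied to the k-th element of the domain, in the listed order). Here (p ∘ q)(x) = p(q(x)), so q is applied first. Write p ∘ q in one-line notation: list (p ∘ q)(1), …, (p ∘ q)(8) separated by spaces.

For each element, apply q then p: 1 → 5 → 8; 2 → 4 → 1; 3 → 6 → 3; 4 → 8 → 7; 5 → 2 → 6; 6 → 1 → 4; 7 → 7 → 2; 8 → 3 → 5.
Collecting the images, p ∘ q = [8 1 3 7 6 4 2 5].

8 1 3 7 6 4 2 5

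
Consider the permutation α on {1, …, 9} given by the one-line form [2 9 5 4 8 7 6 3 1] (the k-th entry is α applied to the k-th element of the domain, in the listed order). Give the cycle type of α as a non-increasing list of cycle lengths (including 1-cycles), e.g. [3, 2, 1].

[3, 3, 2, 1]

The disjoint cycles are (1 2 9)(3 5 8)(4)(6 7), with lengths 3, 3, 2, 1 in non-increasing order.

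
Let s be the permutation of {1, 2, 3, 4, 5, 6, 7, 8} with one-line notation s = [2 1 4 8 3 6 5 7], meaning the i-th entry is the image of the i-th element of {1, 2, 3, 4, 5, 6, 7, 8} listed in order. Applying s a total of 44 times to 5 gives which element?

Tracing 5 → 3 → … returns to 5 after 5 steps, so 5 lies in a 5-cycle (3, 4, 8, 7, 5).
Since the cycle has length 5, s^44 acts on it the same as s^4 (44 mod 5 = 4).
Stepping 4 places around the cycle: 5 → 3 → 4 → 8 → 7.

7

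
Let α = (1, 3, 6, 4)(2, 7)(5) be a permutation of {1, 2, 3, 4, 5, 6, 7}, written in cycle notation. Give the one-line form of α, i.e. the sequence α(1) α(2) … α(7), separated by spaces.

Each element maps to the next entry in its cycle (wrapping to the front): 1→3, 2→7, 3→6, 4→1, 5→5, 6→4, 7→2.
Listing these in domain order gives 3 7 6 1 5 4 2.

3 7 6 1 5 4 2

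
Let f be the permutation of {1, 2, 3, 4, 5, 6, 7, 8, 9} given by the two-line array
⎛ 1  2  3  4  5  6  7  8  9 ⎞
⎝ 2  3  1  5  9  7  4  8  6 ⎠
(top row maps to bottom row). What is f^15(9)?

9

Tracing 9 → 6 → … returns to 9 after 5 steps, so 9 lies in a 5-cycle (4, 5, 9, 6, 7).
Since the cycle has length 5, f^15 acts on it the same as f^0 (15 mod 5 = 0).
So f^15(9) = 9.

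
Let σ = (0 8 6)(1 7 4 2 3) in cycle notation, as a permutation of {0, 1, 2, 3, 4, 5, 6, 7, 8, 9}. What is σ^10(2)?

2 lies in the 5-cycle (1 7 4 2 3).
Powers repeat with period 5 on this cycle, and 10 mod 5 = 0, so σ^10(2) = σ^0(2).
So σ^10(2) = 2.

2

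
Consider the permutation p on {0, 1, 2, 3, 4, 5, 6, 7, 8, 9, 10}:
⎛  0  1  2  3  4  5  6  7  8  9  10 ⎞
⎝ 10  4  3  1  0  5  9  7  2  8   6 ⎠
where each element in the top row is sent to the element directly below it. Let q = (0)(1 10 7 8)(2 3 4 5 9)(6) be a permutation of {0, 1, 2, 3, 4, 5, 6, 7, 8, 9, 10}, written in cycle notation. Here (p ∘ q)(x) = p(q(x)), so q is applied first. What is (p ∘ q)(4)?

(p ∘ q)(4) = p(q(4)). q(4) = 5, then p(5) = 5. So (p ∘ q)(4) = 5.

5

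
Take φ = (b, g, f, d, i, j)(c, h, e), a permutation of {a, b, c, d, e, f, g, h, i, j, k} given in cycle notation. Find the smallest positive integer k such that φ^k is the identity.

The cycle type of φ is (6, 3, 1, 1).
The order of φ is the least common multiple of its cycle lengths: lcm(6, 3) = 6.

6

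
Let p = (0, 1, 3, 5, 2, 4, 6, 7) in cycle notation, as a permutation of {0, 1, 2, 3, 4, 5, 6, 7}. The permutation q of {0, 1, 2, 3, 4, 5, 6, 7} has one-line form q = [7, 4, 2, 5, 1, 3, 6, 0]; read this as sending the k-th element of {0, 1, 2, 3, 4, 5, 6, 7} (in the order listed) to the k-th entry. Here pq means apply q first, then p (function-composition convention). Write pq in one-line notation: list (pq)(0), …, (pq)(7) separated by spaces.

0 6 4 2 3 5 7 1

For each element, apply q then p: 0 → 7 → 0; 1 → 4 → 6; 2 → 2 → 4; 3 → 5 → 2; 4 → 1 → 3; 5 → 3 → 5; 6 → 6 → 7; 7 → 0 → 1.
So pq in one-line form is 0 6 4 2 3 5 7 1.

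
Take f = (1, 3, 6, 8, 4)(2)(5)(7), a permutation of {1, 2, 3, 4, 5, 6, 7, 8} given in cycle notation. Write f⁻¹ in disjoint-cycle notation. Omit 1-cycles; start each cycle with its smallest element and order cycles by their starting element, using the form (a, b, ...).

Inverting a permutation written in cycle notation just reverses the order within every cycle.
Reversing each cycle of f and rotating so the smallest element leads gives (1, 4, 8, 6, 3).

(1, 4, 8, 6, 3)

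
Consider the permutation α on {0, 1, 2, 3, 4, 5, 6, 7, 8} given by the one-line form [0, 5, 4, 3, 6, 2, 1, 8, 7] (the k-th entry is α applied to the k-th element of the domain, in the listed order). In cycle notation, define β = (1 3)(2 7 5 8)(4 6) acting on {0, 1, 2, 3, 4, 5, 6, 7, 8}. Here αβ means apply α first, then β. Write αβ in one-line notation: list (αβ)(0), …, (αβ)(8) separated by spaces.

0 8 6 1 4 7 3 2 5

Chase each element through α then β: 0 → 0 → 0; 1 → 5 → 8; 2 → 4 → 6; 3 → 3 → 1; 4 → 6 → 4; 5 → 2 → 7; 6 → 1 → 3; 7 → 8 → 2; 8 → 7 → 5.
Collecting the images, αβ = [0 8 6 1 4 7 3 2 5].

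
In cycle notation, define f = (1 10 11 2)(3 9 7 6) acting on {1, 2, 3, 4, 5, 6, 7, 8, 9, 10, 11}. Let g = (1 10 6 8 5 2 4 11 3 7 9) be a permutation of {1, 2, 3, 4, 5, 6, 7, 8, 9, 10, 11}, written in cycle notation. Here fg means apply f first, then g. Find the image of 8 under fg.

First apply f: f(8) = 8, then g(8) = 5. Thus (fg)(8) = 5.

5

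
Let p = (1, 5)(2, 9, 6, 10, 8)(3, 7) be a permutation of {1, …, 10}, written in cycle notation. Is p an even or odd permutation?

The cycle lengths are 5, 2, 2, 1.
A cycle of length ℓ contributes ℓ−1 transpositions, so p is a product of 4 + 1 + 1 = 6 transpositions — even.

even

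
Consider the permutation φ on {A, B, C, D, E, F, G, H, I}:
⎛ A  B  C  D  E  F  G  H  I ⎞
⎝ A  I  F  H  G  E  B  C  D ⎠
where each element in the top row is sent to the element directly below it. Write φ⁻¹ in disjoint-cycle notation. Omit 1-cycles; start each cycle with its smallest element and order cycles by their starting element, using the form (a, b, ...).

The cycle decomposition of φ is (B, I, D, H, C, F, E, G).
Reversing each cycle (and rotating so the smallest element leads) gives φ⁻¹ = (B, G, E, F, C, H, D, I).

(B, G, E, F, C, H, D, I)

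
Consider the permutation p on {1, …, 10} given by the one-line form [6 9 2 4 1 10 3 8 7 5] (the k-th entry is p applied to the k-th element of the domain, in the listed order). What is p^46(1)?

Tracing 1 → 6 → … returns to 1 after 4 steps, so 1 lies in a 4-cycle (1 6 10 5).
Since the cycle has length 4, p^46 acts on it the same as p^2 (46 mod 4 = 2).
Advancing 2 steps from 1: 1 → 6 → 10.

10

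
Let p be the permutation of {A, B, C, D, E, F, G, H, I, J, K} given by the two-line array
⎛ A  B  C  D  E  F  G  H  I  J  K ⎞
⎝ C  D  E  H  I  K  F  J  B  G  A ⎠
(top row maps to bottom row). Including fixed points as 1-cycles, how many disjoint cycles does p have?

1

The cycle decomposition is (A, C, E, I, B, D, H, J, G, F, K), which has 1 cycle (counting 1-cycles).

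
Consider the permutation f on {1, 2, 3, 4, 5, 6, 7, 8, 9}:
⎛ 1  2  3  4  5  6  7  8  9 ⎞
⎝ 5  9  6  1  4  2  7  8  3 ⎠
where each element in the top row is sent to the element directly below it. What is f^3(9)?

Tracing 9 → 3 → … returns to 9 after 4 steps, so 9 lies in a 4-cycle (2 9 3 6).
Stepping 3 places around the cycle: 9 → 3 → 6 → 2.

2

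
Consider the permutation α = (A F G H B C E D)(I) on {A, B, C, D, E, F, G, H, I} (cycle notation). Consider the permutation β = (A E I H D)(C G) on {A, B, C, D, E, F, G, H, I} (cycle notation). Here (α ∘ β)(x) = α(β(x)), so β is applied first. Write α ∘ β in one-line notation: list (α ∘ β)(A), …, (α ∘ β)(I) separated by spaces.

D C H F I G E A B

(α ∘ β)(x) = α(β(x)). Computing each image: α(β(A)) = α(E) = D, α(β(B)) = α(B) = C, α(β(C)) = α(G) = H, α(β(D)) = α(A) = F, α(β(E)) = α(I) = I, α(β(F)) = α(F) = G, α(β(G)) = α(C) = E, α(β(H)) = α(D) = A, α(β(I)) = α(H) = B.
Hence α ∘ β = [D C H F I G E A B].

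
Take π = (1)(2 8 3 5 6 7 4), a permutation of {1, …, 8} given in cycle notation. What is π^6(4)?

4 lies in the 7-cycle (2 8 3 5 6 7 4).
Advancing 6 steps from 4: 4 → 2 → 8 → 3 → 5 → 6 → 7.

7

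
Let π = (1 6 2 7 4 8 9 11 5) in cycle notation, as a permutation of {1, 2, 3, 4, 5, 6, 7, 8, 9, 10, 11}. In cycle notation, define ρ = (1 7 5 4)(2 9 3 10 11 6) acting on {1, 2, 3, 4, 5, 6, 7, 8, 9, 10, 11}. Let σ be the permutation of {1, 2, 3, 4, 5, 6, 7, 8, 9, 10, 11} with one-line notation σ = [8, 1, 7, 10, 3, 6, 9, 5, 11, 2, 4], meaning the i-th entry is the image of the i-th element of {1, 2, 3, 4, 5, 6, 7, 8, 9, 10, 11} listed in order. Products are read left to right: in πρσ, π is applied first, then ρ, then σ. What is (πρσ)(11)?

10

Chase 11: π(11) = 5; ρ(5) = 4; σ(4) = 10. Hence (πρσ)(11) = 10.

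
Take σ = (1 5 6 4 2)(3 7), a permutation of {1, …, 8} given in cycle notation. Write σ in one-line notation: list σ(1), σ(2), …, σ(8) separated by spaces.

5 1 7 2 6 4 3 8

Image by image: 1↦5, 2↦1, 3↦7, 4↦2, 5↦6, 6↦4, 7↦3, 8↦8.
So the one-line form is 5 1 7 2 6 4 3 8.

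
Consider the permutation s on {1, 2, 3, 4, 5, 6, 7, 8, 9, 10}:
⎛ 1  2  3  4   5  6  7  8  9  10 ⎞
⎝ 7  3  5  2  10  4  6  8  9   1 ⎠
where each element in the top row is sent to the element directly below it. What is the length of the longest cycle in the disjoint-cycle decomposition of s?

Decomposing into disjoint cycles gives (1 7 6 4 2 3 5 10); the longest has length 8.

8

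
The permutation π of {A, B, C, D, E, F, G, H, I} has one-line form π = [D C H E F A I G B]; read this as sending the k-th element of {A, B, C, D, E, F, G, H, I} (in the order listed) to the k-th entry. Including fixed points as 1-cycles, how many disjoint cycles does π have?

2

The cycle decomposition is (A, D, E, F)(B, C, H, G, I), which has 2 cycles (counting 1-cycles).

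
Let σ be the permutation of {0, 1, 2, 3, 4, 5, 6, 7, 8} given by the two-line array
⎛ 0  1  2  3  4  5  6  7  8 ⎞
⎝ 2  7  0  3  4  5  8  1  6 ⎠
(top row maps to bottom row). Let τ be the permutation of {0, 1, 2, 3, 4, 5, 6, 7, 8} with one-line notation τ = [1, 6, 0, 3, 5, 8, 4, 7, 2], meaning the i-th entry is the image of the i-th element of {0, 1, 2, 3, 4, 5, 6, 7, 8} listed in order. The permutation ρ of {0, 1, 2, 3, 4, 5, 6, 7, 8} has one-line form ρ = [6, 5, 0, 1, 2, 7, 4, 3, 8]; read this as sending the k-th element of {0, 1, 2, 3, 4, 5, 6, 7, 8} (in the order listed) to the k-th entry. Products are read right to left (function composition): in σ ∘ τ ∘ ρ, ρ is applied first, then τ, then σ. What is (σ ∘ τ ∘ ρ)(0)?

4

Apply the permutations in order: ρ(0) = 6, then τ(6) = 4, then σ(4) = 4. So (σ ∘ τ ∘ ρ)(0) = 4.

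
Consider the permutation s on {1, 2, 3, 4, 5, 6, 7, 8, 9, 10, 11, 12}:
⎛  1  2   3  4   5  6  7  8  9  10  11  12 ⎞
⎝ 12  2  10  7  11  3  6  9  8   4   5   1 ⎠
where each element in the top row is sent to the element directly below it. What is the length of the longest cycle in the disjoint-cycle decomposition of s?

5

Decomposing into disjoint cycles gives (1, 12)(3, 10, 4, 7, 6)(5, 11)(8, 9); the longest has length 5.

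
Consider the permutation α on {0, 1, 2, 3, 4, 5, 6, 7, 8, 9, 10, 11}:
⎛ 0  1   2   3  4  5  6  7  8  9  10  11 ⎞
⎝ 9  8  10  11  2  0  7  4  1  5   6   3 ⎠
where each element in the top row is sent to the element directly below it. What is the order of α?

30

Writing α as disjoint cycles, the cycle lengths are 5, 3, 2, 2.
Since disjoint cycles commute, ord(α) = lcm(5, 3, 2, 2) = 30.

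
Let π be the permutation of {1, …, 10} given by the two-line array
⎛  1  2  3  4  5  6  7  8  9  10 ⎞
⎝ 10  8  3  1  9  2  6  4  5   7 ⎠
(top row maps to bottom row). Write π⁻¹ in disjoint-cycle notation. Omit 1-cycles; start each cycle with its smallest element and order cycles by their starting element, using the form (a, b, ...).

(1, 4, 8, 2, 6, 7, 10)(5, 9)

First write π in disjoint cycles: (1, 10, 7, 6, 2, 8, 4)(5, 9).
Reversing each cycle (and rotating so the smallest element leads) gives π⁻¹ = (1, 4, 8, 2, 6, 7, 10)(5, 9).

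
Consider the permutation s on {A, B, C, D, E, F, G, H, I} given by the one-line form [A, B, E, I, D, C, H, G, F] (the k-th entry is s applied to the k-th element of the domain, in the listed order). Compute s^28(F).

D

Tracing F → C → … returns to F after 5 steps, so F lies in a 5-cycle (C, E, D, I, F).
Since the cycle has length 5, s^28 acts on it the same as s^3 (28 mod 5 = 3).
Stepping 3 places around the cycle: F → C → E → D.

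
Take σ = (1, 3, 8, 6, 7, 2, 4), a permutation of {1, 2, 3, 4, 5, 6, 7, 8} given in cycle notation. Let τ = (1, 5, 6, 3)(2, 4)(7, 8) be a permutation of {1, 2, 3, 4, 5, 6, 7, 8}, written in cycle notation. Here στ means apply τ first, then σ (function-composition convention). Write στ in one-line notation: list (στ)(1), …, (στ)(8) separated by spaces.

5 1 3 4 7 8 6 2

(στ)(x) = σ(τ(x)). Computing each image: σ(τ(1)) = σ(5) = 5, σ(τ(2)) = σ(4) = 1, σ(τ(3)) = σ(1) = 3, σ(τ(4)) = σ(2) = 4, σ(τ(5)) = σ(6) = 7, σ(τ(6)) = σ(3) = 8, σ(τ(7)) = σ(8) = 6, σ(τ(8)) = σ(7) = 2.
Hence στ = [5 1 3 4 7 8 6 2].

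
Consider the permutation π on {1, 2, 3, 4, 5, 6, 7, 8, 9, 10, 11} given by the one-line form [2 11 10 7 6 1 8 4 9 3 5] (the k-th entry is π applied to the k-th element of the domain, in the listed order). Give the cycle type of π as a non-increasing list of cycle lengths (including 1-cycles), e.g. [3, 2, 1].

The disjoint cycles are (1, 2, 11, 5, 6)(3, 10)(4, 7, 8)(9), with lengths 5, 3, 2, 1 in non-increasing order.

[5, 3, 2, 1]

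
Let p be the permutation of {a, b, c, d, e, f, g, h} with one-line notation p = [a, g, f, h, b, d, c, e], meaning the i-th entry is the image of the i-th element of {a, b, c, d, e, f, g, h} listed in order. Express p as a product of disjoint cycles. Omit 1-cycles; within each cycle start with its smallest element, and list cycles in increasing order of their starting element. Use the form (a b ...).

From b: b → g → c → f → d → h → e → b, closing the cycle (b g c f d h e).
Continuing from each remaining unvisited element yields (b g c f d h e).

(b g c f d h e)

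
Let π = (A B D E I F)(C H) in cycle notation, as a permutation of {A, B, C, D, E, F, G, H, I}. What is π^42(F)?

F

F lies in the 6-cycle (A B D E I F).
Powers repeat with period 6 on this cycle, and 42 mod 6 = 0, so π^42(F) = π^0(F).
So π^42(F) = F.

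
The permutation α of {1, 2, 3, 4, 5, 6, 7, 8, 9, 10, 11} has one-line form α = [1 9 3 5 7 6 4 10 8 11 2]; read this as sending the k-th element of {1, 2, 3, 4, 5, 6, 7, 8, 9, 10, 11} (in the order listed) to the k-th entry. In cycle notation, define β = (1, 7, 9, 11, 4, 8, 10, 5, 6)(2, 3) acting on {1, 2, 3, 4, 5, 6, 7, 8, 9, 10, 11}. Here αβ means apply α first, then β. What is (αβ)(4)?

6

(αβ)(4) = β(α(4)). α(4) = 5, then β(5) = 6. So (αβ)(4) = 6.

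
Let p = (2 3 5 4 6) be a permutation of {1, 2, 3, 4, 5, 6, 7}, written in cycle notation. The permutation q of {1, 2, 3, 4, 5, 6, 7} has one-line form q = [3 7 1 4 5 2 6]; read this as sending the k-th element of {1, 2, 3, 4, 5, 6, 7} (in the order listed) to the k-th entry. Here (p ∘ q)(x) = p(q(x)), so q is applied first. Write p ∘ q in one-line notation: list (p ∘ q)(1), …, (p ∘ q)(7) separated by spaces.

Chase each element through q then p: 1 → 3 → 5; 2 → 7 → 7; 3 → 1 → 1; 4 → 4 → 6; 5 → 5 → 4; 6 → 2 → 3; 7 → 6 → 2.
So p ∘ q in one-line form is 5 7 1 6 4 3 2.

5 7 1 6 4 3 2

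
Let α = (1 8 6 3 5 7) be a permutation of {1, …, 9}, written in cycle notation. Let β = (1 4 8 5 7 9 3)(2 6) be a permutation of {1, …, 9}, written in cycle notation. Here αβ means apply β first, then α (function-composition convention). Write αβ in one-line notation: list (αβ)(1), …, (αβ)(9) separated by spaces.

4 3 8 6 1 2 9 7 5

Chase each element through β then α: 1 → 4 → 4; 2 → 6 → 3; 3 → 1 → 8; 4 → 8 → 6; 5 → 7 → 1; 6 → 2 → 2; 7 → 9 → 9; 8 → 5 → 7; 9 → 3 → 5.
Collecting the images, αβ = [4 3 8 6 1 2 9 7 5].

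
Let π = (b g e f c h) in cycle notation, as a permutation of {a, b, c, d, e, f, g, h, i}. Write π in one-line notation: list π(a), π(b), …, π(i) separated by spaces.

Reading each image from the cycles: a→a, b→g, c→h, d→d, e→f, f→c, g→e, h→b, i→i.
So the one-line form is a g h d f c e b i.

a g h d f c e b i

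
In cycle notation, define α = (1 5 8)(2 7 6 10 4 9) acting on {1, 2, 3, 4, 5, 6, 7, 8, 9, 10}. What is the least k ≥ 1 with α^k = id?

The disjoint cycles have lengths 6, 3, 1.
Since disjoint cycles commute, ord(α) = lcm(6, 3) = 6.

6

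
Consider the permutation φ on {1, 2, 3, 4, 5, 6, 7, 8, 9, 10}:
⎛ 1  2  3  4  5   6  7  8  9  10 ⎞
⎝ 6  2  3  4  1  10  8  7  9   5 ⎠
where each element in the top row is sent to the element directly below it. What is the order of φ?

4

Decomposing into disjoint cycles gives cycle lengths 4, 2, 1, 1, 1, 1.
Since disjoint cycles commute, ord(φ) = lcm(4, 2) = 4.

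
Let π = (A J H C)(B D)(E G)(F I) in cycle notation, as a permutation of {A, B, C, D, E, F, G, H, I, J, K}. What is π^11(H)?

H lies in the 4-cycle (A J H C).
Since the cycle has length 4, π^11 acts on it the same as π^3 (11 mod 4 = 3).
Stepping 3 places around the cycle: H → C → A → J.

J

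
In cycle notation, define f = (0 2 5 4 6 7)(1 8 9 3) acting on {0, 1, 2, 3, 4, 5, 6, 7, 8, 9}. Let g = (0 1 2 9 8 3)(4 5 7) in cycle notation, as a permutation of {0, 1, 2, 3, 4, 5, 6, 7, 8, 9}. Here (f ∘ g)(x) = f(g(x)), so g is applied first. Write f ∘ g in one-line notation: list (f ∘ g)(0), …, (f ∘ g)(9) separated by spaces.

For each element, apply g then f: 0 → 1 → 8; 1 → 2 → 5; 2 → 9 → 3; 3 → 0 → 2; 4 → 5 → 4; 5 → 7 → 0; 6 → 6 → 7; 7 → 4 → 6; 8 → 3 → 1; 9 → 8 → 9.
So f ∘ g in one-line form is 8 5 3 2 4 0 7 6 1 9.

8 5 3 2 4 0 7 6 1 9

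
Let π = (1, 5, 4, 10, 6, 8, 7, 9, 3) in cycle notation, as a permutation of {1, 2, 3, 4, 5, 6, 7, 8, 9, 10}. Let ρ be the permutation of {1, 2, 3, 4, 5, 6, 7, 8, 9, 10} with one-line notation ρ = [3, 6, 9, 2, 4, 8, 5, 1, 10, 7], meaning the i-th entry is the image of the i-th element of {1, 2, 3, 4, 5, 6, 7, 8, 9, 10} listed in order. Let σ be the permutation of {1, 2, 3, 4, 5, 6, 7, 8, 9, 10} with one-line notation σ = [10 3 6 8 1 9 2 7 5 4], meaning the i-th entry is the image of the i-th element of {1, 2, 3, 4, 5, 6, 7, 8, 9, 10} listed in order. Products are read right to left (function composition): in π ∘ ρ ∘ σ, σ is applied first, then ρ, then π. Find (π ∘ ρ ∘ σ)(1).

9

Chase 1: σ(1) = 10; ρ(10) = 7; π(7) = 9. Hence (π ∘ ρ ∘ σ)(1) = 9.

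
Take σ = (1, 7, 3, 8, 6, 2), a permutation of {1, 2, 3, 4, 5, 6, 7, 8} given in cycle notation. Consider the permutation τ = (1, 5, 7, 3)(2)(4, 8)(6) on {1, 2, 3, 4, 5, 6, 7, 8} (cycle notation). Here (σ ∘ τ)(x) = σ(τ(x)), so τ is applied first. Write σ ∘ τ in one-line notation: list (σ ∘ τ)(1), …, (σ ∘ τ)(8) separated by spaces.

(σ ∘ τ)(x) = σ(τ(x)). Computing each image: σ(τ(1)) = σ(5) = 5, σ(τ(2)) = σ(2) = 1, σ(τ(3)) = σ(1) = 7, σ(τ(4)) = σ(8) = 6, σ(τ(5)) = σ(7) = 3, σ(τ(6)) = σ(6) = 2, σ(τ(7)) = σ(3) = 8, σ(τ(8)) = σ(4) = 4.
Hence σ ∘ τ = [5 1 7 6 3 2 8 4].

5 1 7 6 3 2 8 4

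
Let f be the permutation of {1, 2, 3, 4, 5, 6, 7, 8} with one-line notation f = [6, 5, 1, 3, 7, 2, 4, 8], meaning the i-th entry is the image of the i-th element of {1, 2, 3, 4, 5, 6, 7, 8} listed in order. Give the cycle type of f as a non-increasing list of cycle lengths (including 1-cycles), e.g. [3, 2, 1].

The disjoint cycles are (1 6 2 5 7 4 3)(8), with lengths 7, 1 in non-increasing order.

[7, 1]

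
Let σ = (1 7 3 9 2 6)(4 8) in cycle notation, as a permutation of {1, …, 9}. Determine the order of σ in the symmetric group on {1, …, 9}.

6

The disjoint cycles have lengths 6, 2, 1.
Since disjoint cycles commute, ord(σ) = lcm(6, 2) = 6.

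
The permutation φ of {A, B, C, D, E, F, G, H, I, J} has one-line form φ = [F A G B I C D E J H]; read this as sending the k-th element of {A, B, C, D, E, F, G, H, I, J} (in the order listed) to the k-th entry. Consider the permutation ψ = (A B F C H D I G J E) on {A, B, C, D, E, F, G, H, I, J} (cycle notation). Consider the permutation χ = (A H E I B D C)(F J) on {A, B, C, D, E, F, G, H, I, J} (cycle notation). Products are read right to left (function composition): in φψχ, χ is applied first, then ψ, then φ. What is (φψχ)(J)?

G

(φψχ)(J) = φ(ψ(χ(J))). χ(J) = F, then ψ(F) = C, then φ(C) = G, so the result is G.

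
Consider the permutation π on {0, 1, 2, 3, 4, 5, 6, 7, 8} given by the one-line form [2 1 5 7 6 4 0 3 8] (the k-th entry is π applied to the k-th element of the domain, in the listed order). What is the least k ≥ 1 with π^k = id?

Decomposing into disjoint cycles gives cycle lengths 5, 2, 1, 1.
The order of π is the least common multiple of its cycle lengths: lcm(5, 2) = 10.

10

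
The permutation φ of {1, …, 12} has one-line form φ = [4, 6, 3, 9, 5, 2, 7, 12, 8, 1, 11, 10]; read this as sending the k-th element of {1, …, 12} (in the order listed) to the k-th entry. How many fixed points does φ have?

4

The fixed points (elements with φ(x) = x) are {3, 5, 7, 11}, so there are 4.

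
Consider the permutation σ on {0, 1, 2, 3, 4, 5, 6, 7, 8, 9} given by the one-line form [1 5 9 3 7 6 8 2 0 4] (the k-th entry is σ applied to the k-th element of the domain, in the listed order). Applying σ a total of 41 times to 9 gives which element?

Tracing 9 → 4 → … returns to 9 after 4 steps, so 9 lies in a 4-cycle (2 9 4 7).
On a 4-cycle, σ^4 is the identity, so σ^41 = σ^1 there (41 ≡ 1 mod 4).
Stepping 1 place around the cycle: 9 → 4.

4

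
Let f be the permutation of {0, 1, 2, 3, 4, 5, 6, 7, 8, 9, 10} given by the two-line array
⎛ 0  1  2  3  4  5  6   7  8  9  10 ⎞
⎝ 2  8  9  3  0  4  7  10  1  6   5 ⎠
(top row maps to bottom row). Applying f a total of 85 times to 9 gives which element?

Tracing 9 → 6 → … returns to 9 after 8 steps, so 9 lies in an 8-cycle (0, 2, 9, 6, 7, 10, 5, 4).
Powers repeat with period 8 on this cycle, and 85 mod 8 = 5, so f^85(9) = f^5(9).
Advancing 5 steps from 9: 9 → 6 → 7 → 10 → 5 → 4.

4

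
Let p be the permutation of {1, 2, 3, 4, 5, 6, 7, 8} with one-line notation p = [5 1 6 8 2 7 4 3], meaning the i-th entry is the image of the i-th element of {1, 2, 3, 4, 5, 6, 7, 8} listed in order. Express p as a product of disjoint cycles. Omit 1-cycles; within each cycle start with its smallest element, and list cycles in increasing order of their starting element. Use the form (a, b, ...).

Iterating p from 1 gives 1 → 5 → 2 → 1; that is the 3-cycle (1, 5, 2).
Continuing from each remaining unvisited element yields (1, 5, 2)(3, 6, 7, 4, 8).

(1, 5, 2)(3, 6, 7, 4, 8)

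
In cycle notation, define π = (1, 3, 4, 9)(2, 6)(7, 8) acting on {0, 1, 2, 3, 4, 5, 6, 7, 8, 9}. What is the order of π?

4

The cycle type of π is (4, 2, 2, 1, 1).
The order is lcm(4, 2, 2) = 4.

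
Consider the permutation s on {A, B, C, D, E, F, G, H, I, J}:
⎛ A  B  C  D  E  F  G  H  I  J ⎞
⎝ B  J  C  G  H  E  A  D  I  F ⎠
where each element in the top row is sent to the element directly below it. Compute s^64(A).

Tracing A → B → … returns to A after 8 steps, so A lies in an 8-cycle (A, B, J, F, E, H, D, G).
Powers repeat with period 8 on this cycle, and 64 mod 8 = 0, so s^64(A) = s^0(A).
So s^64(A) = A.

A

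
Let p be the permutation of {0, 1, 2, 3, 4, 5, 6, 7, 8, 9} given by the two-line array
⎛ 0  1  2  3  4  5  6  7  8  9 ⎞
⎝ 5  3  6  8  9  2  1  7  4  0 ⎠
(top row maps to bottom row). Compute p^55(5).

2

Tracing 5 → 2 → … returns to 5 after 9 steps, so 5 lies in a 9-cycle (0 5 2 6 1 3 8 4 9).
Since the cycle has length 9, p^55 acts on it the same as p^1 (55 mod 9 = 1).
Stepping 1 place around the cycle: 5 → 2.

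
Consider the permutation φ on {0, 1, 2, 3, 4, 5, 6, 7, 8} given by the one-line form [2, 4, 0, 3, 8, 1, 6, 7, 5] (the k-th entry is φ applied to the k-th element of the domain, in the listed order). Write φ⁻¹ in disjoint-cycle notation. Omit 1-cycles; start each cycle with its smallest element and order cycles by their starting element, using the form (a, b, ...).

(0, 2)(1, 5, 8, 4)

First write φ in disjoint cycles: (0, 2)(1, 4, 8, 5).
Reversing each cycle (and rotating so the smallest element leads) gives φ⁻¹ = (0, 2)(1, 5, 8, 4).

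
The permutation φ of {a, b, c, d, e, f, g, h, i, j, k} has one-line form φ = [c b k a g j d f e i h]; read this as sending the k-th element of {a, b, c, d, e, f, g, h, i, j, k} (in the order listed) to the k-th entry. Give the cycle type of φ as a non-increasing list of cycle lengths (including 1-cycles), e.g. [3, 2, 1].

The disjoint cycles are (a, c, k, h, f, j, i, e, g, d)(b), with lengths 10, 1 in non-increasing order.

[10, 1]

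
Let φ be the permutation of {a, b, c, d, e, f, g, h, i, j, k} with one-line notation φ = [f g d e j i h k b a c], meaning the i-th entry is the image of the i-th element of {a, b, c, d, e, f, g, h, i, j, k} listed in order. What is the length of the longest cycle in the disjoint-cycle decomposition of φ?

11

Decomposing into disjoint cycles gives (a, f, i, b, g, h, k, c, d, e, j); the longest has length 11.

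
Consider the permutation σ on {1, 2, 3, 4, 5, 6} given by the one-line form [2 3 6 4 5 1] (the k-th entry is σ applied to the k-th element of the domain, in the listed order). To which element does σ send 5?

5 is element number 5 of the domain, and entry number 5 of the one-line form is 5, so σ(5) = 5.

5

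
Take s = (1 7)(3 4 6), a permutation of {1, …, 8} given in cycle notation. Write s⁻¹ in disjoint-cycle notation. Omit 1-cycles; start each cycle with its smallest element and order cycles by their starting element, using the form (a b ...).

(1 7)(3 6 4)

The inverse reverses each cycle.
Reversing each cycle of s and rotating so the smallest element leads gives (1 7)(3 6 4).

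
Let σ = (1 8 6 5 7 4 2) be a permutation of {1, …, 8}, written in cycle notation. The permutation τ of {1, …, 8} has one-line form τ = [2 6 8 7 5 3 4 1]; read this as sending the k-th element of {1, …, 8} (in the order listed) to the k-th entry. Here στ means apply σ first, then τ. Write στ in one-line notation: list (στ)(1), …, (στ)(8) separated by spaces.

(στ)(x) = τ(σ(x)). Computing each image: τ(σ(1)) = τ(8) = 1, τ(σ(2)) = τ(1) = 2, τ(σ(3)) = τ(3) = 8, τ(σ(4)) = τ(2) = 6, τ(σ(5)) = τ(7) = 4, τ(σ(6)) = τ(5) = 5, τ(σ(7)) = τ(4) = 7, τ(σ(8)) = τ(6) = 3.
Hence στ = [1 2 8 6 4 5 7 3].

1 2 8 6 4 5 7 3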